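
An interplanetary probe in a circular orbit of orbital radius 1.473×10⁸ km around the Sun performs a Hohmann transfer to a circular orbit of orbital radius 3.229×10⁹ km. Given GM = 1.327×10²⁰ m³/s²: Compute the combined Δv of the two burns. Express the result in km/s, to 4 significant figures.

Δv_total ≈ 16.01 km/s

r₁ = 1.473×10⁸ km = 1.473×10¹¹ m.
r₂ = 3.229×10⁹ km = 3.229×10¹² m.
Transfer ellipse a_t = (r₁ + r₂)/2 = 1.688×10¹² m.
At r₁: circular v_c1 = √(μ/r₁) = 30010 m/s; transfer-perihelion v_p = √[μ(2/r₁ − 1/a_t)] = 41510 m/s.
Δv₁ = v_p − v_c1 = 11500 m/s.
At r₂: circular v_c2 = √(μ/r₂) = 6411 m/s; transfer-aphelion v_a = √[μ(2/r₂ − 1/a_t)] = 1894 m/s.
Δv₂ = v_c2 − v_a = 4517 m/s.
Total Δv = Δv₁ + Δv₂ = 16010 m/s = 16.01 km/s.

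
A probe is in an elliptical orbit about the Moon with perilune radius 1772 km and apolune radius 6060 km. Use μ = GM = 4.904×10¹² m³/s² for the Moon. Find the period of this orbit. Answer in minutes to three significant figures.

Semi-major axis a = (r_p + r_a)/2 = (1772.0 + 6060.0)/2 = 3916.0 km = 3.916×10⁶ m.
By Kepler's third law T = 2π√(a³/μ) = 2π × 3.499×10³ = 2.199×10⁴ s.
= 366.5 minutes.

T ≈ 366 minutes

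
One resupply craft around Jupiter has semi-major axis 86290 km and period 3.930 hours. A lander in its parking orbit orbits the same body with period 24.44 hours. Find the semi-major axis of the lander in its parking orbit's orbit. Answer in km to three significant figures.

Kepler's third law: a³ ∝ T², so a₂ = a₁ (T₂/T₁)^(2/3).
T₂/T₁ = 6.219, (T₂/T₁)^(2/3) = 3.382.
a₂ = 86290 × 3.382 = 2.918×10⁵ km.

a₂ ≈ 2.92×10⁵ km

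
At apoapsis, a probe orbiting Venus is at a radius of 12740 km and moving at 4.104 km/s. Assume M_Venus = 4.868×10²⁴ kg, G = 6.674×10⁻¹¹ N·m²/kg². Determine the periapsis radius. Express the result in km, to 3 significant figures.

periapsis radius ≈ 6280 km

μ = GM = 6.674×10⁻¹¹ × 4.868×10²⁴ = 3.249×10¹⁴ m³/s².
r_a = 1.274×10⁷ m.
Specific energy ε = v²/2 − μ/r = -1.708×10⁷ J/kg, so a = −μ/(2ε) = 9.511×10⁶ m.
The apsides satisfy r_p + r_a = 2a, so the periapsis radius is 2a − r_a = 6.281×10⁶ m = 6281.5 km.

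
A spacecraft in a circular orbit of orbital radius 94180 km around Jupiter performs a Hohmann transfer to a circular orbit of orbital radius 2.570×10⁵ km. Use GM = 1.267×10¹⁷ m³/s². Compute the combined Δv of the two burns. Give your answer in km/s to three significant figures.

Δv_total ≈ 13.6 km/s

r₁ = 94180 km = 9.418×10⁷ m.
r₂ = 2.570×10⁵ km = 2.570×10⁸ m.
Transfer ellipse a_t = (r₁ + r₂)/2 = 1.756×10⁸ m.
At r₁: circular v_c1 = √(μ/r₁) = 36680 m/s; transfer-perijove v_p = √[μ(2/r₁ − 1/a_t)] = 44370 m/s.
Δv₁ = v_p − v_c1 = 7695 m/s.
At r₂: circular v_c2 = √(μ/r₂) = 22200 m/s; transfer-apojove v_a = √[μ(2/r₂ − 1/a_t)] = 16260 m/s.
Δv₂ = v_c2 − v_a = 5942 m/s.
Total Δv = Δv₁ + Δv₂ = 13640 m/s = 13.64 km/s.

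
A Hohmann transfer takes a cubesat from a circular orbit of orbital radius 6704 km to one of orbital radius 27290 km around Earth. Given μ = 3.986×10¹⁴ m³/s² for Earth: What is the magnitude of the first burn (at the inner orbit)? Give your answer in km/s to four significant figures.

Δv ≈ 2.060 km/s

r₁ = 6704 km = 6.704×10⁶ m.
r₂ = 27290 km = 2.729×10⁷ m.
Transfer ellipse a_t = (r₁ + r₂)/2 = 1.700×10⁷ m.
At r₁: circular v_c1 = √(μ/r₁) = 7711 m/s; transfer-perigee v_p = √[μ(2/r₁ − 1/a_t)] = 9771 m/s.
Δv₁ = v_p − v_c1 = 2060 m/s.
= 2.060 km/s.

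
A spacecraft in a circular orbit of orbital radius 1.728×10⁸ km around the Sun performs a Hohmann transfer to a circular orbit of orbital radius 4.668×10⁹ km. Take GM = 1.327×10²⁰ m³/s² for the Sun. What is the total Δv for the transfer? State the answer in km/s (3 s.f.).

r₁ = 1.728×10⁸ km = 1.728×10¹¹ m.
r₂ = 4.668×10⁹ km = 4.668×10¹² m.
Transfer ellipse a_t = (r₁ + r₂)/2 = 2.420×10¹² m.
At r₁: circular v_c1 = √(μ/r₁) = 27710 m/s; transfer-perihelion v_p = √[μ(2/r₁ − 1/a_t)] = 38480 m/s.
Δv₁ = v_p − v_c1 = 10770 m/s.
At r₂: circular v_c2 = √(μ/r₂) = 5332 m/s; transfer-aphelion v_a = √[μ(2/r₂ − 1/a_t)] = 1425 m/s.
Δv₂ = v_c2 − v_a = 3907 m/s.
Total Δv = Δv₁ + Δv₂ = 14680 m/s = 14.68 km/s.

Δv_total ≈ 14.7 km/s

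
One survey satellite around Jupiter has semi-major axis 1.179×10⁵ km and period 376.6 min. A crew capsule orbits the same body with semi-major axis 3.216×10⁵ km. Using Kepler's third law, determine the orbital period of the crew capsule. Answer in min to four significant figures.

T₂ ≈ 1697 min

Kepler's third law: T² ∝ a³, so T₂ = T₁ (a₂/a₁)^(3/2).
a₂/a₁ = 2.728, (a₂/a₁)^(3/2) = 4.505.
T₂ = 376.6 × 4.505 = 1697 min.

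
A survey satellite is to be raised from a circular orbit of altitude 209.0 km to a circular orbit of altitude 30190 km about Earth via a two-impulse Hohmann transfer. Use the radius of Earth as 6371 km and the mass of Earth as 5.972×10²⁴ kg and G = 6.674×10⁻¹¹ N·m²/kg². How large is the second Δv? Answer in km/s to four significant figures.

μ = GM = 6.674×10⁻¹¹ × 5.972×10²⁴ = 3.986×10¹⁴ m³/s².
r₁ = 6371 + 209.0 = 6580.0 km = 6.5800×10⁶ m.
r₂ = 6371 + 30190 = 36561 km = 3.6561×10⁷ m.
Transfer ellipse a_t = (r₁ + r₂)/2 = 2.157×10⁷ m.
At r₁: circular v_c1 = √(μ/r₁) = 7783 m/s; transfer-perigee v_p = √[μ(2/r₁ − 1/a_t)] = 10130 m/s.
At r₂: circular v_c2 = √(μ/r₂) = 3302 m/s; transfer-apogee v_a = √[μ(2/r₂ − 1/a_t)] = 1824 m/s.
Δv₂ = v_c2 − v_a = 1478 m/s.
= 1.478 km/s.

Δv ≈ 1.478 km/s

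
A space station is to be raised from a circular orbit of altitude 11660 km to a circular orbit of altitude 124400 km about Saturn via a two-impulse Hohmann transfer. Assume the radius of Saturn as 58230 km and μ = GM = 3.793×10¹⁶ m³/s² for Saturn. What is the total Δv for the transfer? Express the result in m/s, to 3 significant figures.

r₁ = 58230 + 11660 = 69890 km = 6.9890×10⁷ m.
r₂ = 58230 + 124400 = 182630 km = 1.8263×10⁸ m.
Transfer ellipse a_t = (r₁ + r₂)/2 = 1.263×10⁸ m.
At r₁: circular v_c1 = √(μ/r₁) = 23300 m/s; transfer-perikrone v_p = √[μ(2/r₁ − 1/a_t)] = 28020 m/s.
Δv₁ = v_p − v_c1 = 4722 m/s.
At r₂: circular v_c2 = √(μ/r₂) = 14410 m/s; transfer-apokrone v_a = √[μ(2/r₂ − 1/a_t)] = 10720 m/s.
Δv₂ = v_c2 − v_a = 3689 m/s.
Total Δv = Δv₁ + Δv₂ = 8411 m/s.

Δv_total ≈ 8410 m/s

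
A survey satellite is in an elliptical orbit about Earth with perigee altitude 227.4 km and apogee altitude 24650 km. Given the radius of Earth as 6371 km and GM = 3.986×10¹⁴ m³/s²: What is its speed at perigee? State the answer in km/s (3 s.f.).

r_p = 6371 + 227.4 = 6598.4 km = 6.5984×10⁶ m.
r_a = 6371 + 24650 = 31021 km = 3.1021×10⁷ m.
Semi-major axis a = (r_p + r_a)/2 = 18810 km = 1.881×10⁷ m.
Vis-viva: v² = μ(2/r − 1/a) = 3.986×10¹⁴ × (3.031×10⁻⁷ − 5.316×10⁻⁸) = 9.963×10⁷ m²/s².
v = 9981 m/s = 9.981 km/s.

v ≈ 9.98 km/s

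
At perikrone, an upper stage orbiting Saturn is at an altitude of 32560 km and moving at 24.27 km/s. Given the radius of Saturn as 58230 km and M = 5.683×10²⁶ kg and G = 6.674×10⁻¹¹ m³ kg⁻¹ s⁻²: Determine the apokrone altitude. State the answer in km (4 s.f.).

μ = GM = 6.674×10⁻¹¹ × 5.683×10²⁶ = 3.793×10¹⁶ m³/s².
r_p = 58230 + 32560 = 90790 km = 9.079×10⁷ m.
Specific energy ε = v²/2 − μ/r = -1.232×10⁸ J/kg, so a = −μ/(2ε) = 1.539×10⁸ m.
The apsides satisfy r_p + r_a = 2a, so the apokrone radius is 2a − r_p = 2.170×10⁸ m = 2.1696×10⁵ km.
Apokrone altitude = 2.1696×10⁵ − 58230 = 1.5873×10⁵ km.

apokrone altitude ≈ 1.587×10⁵ km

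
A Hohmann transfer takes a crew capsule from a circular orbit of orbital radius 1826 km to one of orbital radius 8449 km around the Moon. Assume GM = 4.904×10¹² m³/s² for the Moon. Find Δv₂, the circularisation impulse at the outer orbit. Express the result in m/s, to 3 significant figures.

r₁ = 1826 km = 1.826×10⁶ m.
r₂ = 8449 km = 8.449×10⁶ m.
Transfer ellipse a_t = (r₁ + r₂)/2 = 5.138×10⁶ m.
At r₁: circular v_c1 = √(μ/r₁) = 1639 m/s; transfer-perilune v_p = √[μ(2/r₁ − 1/a_t)] = 2102 m/s.
At r₂: circular v_c2 = √(μ/r₂) = 761.9 m/s; transfer-apolune v_a = √[μ(2/r₂ − 1/a_t)] = 454.2 m/s.
Δv₂ = v_c2 − v_a = 307.7 m/s.

Δv ≈ 308 m/s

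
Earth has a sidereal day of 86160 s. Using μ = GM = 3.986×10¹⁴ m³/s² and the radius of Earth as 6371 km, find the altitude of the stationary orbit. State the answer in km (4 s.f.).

h_sync ≈ 35790 km

A synchronous orbit has period T, so by Kepler's third law a = (μT²/4π²)^(1/3).
μT²/4π² = 3.986×10¹⁴ × (8.616×10⁴)² / 39.48 = 7.495×10²² m³.
a = 4.216×10⁷ m = 42163 km.
Altitude h = a − R = 42163 − 6371 = 35792 km.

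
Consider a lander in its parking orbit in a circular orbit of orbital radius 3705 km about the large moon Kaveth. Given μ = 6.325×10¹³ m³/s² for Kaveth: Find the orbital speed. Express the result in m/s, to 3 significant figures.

r = 3705 km = 3.705×10⁶ m.
For a circular orbit v = √(μ/r) = √(6.325×10¹³ / 3.705×10⁶) = √(1.707×10⁷) = 4132 m/s.

v ≈ 4130 m/s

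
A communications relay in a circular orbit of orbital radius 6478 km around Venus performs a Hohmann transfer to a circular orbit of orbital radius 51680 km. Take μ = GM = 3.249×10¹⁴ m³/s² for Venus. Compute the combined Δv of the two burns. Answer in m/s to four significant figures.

r₁ = 6478 km = 6.478×10⁶ m.
r₂ = 51680 km = 5.168×10⁷ m.
Transfer ellipse a_t = (r₁ + r₂)/2 = 2.908×10⁷ m.
At r₁: circular v_c1 = √(μ/r₁) = 7082 m/s; transfer-periapsis v_p = √[μ(2/r₁ − 1/a_t)] = 9441 m/s.
Δv₁ = v_p − v_c1 = 2359 m/s.
At r₂: circular v_c2 = √(μ/r₂) = 2507 m/s; transfer-apoapsis v_a = √[μ(2/r₂ − 1/a_t)] = 1183 m/s.
Δv₂ = v_c2 − v_a = 1324 m/s.
Total Δv = Δv₁ + Δv₂ = 3683 m/s.

Δv_total ≈ 3683 m/s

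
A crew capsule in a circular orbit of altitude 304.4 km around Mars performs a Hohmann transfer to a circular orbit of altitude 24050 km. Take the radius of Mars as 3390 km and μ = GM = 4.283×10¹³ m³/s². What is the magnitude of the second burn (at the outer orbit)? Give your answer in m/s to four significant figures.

Δv ≈ 640.7 m/s

r₁ = 3390 + 304.4 = 3694.4 km = 3.6944×10⁶ m.
r₂ = 3390 + 24050 = 27440 km = 2.7440×10⁷ m.
Transfer ellipse a_t = (r₁ + r₂)/2 = 1.557×10⁷ m.
At r₁: circular v_c1 = √(μ/r₁) = 3405 m/s; transfer-periapsis v_p = √[μ(2/r₁ − 1/a_t)] = 4521 m/s.
At r₂: circular v_c2 = √(μ/r₂) = 1249 m/s; transfer-apoapsis v_a = √[μ(2/r₂ − 1/a_t)] = 608.6 m/s.
Δv₂ = v_c2 − v_a = 640.7 m/s.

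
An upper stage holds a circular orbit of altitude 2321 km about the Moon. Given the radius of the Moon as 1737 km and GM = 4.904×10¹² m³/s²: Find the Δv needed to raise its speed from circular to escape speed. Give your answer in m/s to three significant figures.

r = 1737 + 2321 = 4058.0 km = 4.0580×10⁶ m.
Circular speed v_c = √(μ/r) = 1099 m/s.
Escape speed v_esc = √(2μ/r) = √2 × v_c = 1555 m/s.
Δv = v_esc − v_c = 455.3 m/s.

Δv ≈ 455 m/s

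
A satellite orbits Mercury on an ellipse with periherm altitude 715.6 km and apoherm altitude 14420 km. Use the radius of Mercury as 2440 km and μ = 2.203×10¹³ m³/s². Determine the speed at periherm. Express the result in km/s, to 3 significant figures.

v ≈ 3.43 km/s

r_p = 2440 + 715.6 = 3155.6 km = 3.1556×10⁶ m.
r_a = 2440 + 14420 = 16860 km = 1.6860×10⁷ m.
Semi-major axis a = (r_p + r_a)/2 = 10008 km = 1.001×10⁷ m.
Vis-viva: v² = μ(2/r − 1/a) = 2.203×10¹³ × (6.338×10⁻⁷ − 9.992×10⁻⁸) = 1.176×10⁷ m²/s².
v = 3429 m/s = 3.429 km/s.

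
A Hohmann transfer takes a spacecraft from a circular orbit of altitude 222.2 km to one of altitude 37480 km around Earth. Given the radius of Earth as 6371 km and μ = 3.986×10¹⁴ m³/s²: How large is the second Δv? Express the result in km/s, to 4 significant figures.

r₁ = 6371 + 222.2 = 6593.2 km = 6.5932×10⁶ m.
r₂ = 6371 + 37480 = 43851 km = 4.3851×10⁷ m.
Transfer ellipse a_t = (r₁ + r₂)/2 = 2.522×10⁷ m.
At r₁: circular v_c1 = √(μ/r₁) = 7775 m/s; transfer-perigee v_p = √[μ(2/r₁ − 1/a_t)] = 10250 m/s.
At r₂: circular v_c2 = √(μ/r₂) = 3015 m/s; transfer-apogee v_a = √[μ(2/r₂ − 1/a_t)] = 1541 m/s.
Δv₂ = v_c2 − v_a = 1473 m/s.
= 1.473 km/s.

Δv ≈ 1.473 km/s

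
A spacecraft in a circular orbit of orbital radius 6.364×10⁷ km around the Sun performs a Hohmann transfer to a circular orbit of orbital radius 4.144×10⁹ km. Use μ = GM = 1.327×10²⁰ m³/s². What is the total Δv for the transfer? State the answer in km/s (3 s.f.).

r₁ = 6.364×10⁷ km = 6.364×10¹⁰ m.
r₂ = 4.144×10⁹ km = 4.144×10¹² m.
Transfer ellipse a_t = (r₁ + r₂)/2 = 2.104×10¹² m.
At r₁: circular v_c1 = √(μ/r₁) = 45660 m/s; transfer-perihelion v_p = √[μ(2/r₁ − 1/a_t)] = 64090 m/s.
Δv₁ = v_p − v_c1 = 18420 m/s.
At r₂: circular v_c2 = √(μ/r₂) = 5659 m/s; transfer-aphelion v_a = √[μ(2/r₂ − 1/a_t)] = 984.2 m/s.
Δv₂ = v_c2 − v_a = 4675 m/s.
Total Δv = Δv₁ + Δv₂ = 23100 m/s = 23.10 km/s.

Δv_total ≈ 23.1 km/s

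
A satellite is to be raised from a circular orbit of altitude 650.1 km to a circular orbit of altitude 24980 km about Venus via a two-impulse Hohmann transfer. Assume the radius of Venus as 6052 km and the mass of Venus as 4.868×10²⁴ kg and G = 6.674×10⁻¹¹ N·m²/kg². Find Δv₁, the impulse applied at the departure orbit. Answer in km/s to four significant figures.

Δv ≈ 1.967 km/s

μ = GM = 6.674×10⁻¹¹ × 4.868×10²⁴ = 3.249×10¹⁴ m³/s².
r₁ = 6052 + 650.1 = 6702.1 km = 6.7021×10⁶ m.
r₂ = 6052 + 24980 = 31032 km = 3.1032×10⁷ m.
Transfer ellipse a_t = (r₁ + r₂)/2 = 1.887×10⁷ m.
At r₁: circular v_c1 = √(μ/r₁) = 6962 m/s; transfer-periapsis v_p = √[μ(2/r₁ − 1/a_t)] = 8929 m/s.
Δv₁ = v_p − v_c1 = 1967 m/s.
= 1.967 km/s.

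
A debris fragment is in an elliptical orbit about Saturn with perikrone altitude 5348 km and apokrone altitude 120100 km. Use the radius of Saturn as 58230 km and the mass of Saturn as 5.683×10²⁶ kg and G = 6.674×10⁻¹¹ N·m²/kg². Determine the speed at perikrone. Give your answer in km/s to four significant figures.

μ = GM = 6.674×10⁻¹¹ × 5.683×10²⁶ = 3.793×10¹⁶ m³/s².
r_p = 58230 + 5348 = 63578 km = 6.3578×10⁷ m.
r_a = 58230 + 120100 = 178330 km = 1.7833×10⁸ m.
Semi-major axis a = (r_p + r_a)/2 = 1.2095×10⁵ km = 1.210×10⁸ m.
Vis-viva: v² = μ(2/r − 1/a) = 3.793×10¹⁶ × (3.146×10⁻⁸ − 8.268×10⁻⁹) = 8.796×10⁸ m²/s².
v = 29660 m/s = 29.66 km/s.

v ≈ 29.66 km/s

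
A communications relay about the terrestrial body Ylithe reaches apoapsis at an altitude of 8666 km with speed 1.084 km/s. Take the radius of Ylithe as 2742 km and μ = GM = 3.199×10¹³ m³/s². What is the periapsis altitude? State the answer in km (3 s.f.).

r_a = 2742 + 8666 = 11408 km = 1.141×10⁷ m.
Specific energy ε = v²/2 − μ/r = -2.217×10⁶ J/kg, so a = −μ/(2ε) = 7.216×10⁶ m.
The apsides satisfy r_p + r_a = 2a, so the periapsis radius is 2a − r_a = 3.024×10⁶ m = 3023.7 km.
Periapsis altitude = 3023.7 − 2742 = 281.72 km.

periapsis altitude ≈ 282 km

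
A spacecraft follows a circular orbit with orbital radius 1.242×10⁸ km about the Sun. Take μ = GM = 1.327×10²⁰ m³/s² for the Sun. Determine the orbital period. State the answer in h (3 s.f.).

T ≈ 6630 h

r = 1.242×10⁸ km = 1.242×10¹¹ m.
Kepler's third law: T = 2π√(r³/μ) = 2π√((1.242×10¹¹)³ / 1.327×10²⁰).
r³/μ = 1.444×10¹³ s², so T = 2π × 3.800×10⁶ = 2.387×10⁷ s.
Converting: 2.387×10⁷ s ÷ 3600 = 6632 h.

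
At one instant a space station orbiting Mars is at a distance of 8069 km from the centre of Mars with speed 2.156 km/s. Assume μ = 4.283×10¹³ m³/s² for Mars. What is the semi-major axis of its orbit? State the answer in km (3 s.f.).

a ≈ 7180 km

r = 8.069×10⁶ m.
Vis-viva rearranged: 1/a = 2/r − v²/μ = 2.479×10⁻⁷ − 1.085×10⁻⁷ = 1.393×10⁻⁷ m⁻¹.
a = 7.177×10⁶ m = 7177.1 km.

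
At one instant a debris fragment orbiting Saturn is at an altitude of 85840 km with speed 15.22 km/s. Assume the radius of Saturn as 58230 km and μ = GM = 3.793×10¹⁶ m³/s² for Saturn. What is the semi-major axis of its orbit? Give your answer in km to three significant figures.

r = 58230 + 85840 = 1.4407×10⁵ km = 1.441×10⁸ m.
Specific orbital energy ε = v²/2 − μ/r = (15220)²/2 − 3.793×10¹⁶/1.441×10⁸ = -1.475×10⁸ J/kg.
Since ε = −μ/(2a), a = −μ/(2ε) = 1.286×10⁸ m = 1.2862×10⁵ km.

a ≈ 1.29×10⁵ km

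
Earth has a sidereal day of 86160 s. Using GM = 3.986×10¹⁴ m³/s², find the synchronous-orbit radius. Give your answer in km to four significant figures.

r_sync ≈ 42160 km

A synchronous orbit has period T, so by Kepler's third law a = (μT²/4π²)^(1/3).
μT²/4π² = 3.986×10¹⁴ × (8.616×10⁴)² / 39.48 = 7.495×10²² m³.
a = 4.216×10⁷ m = 42163 km.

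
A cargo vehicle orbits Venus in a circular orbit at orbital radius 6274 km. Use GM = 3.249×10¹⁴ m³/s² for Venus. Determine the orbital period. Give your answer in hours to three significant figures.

r = 6274 km = 6.274×10⁶ m.
Kepler's third law: T = 2π√(r³/μ) = 2π√((6.274×10⁶)³ / 3.249×10¹⁴).
r³/μ = 7.601×10⁵ s², so T = 2π × 8.719×10² = 5.478×10³ s.
Converting: 5.478×10³ s ÷ 3600 = 1.522 hours.

T ≈ 1.52 hours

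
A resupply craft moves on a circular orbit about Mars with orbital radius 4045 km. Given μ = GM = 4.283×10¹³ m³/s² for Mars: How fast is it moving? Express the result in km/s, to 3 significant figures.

v ≈ 3.25 km/s

r = 4045 km = 4.045×10⁶ m.
For a circular orbit v = √(μ/r) = √(4.283×10¹³ / 4.045×10⁶) = √(1.059×10⁷) = 3254 m/s.
That is 3.254 km/s.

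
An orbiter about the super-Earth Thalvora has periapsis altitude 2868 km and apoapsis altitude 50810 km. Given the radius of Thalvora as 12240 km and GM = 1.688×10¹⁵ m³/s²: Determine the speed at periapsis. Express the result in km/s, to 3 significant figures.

r_p = 12240 + 2868 = 15108 km = 1.5108×10⁷ m.
r_a = 12240 + 50810 = 63050 km = 6.3050×10⁷ m.
Semi-major axis a = (r_p + r_a)/2 = 39079 km = 3.908×10⁷ m.
Vis-viva: v² = μ(2/r − 1/a) = 1.688×10¹⁵ × (1.324×10⁻⁷ − 2.559×10⁻⁸) = 1.803×10⁸ m²/s².
v = 13430 m/s = 13.43 km/s.

v ≈ 13.4 km/s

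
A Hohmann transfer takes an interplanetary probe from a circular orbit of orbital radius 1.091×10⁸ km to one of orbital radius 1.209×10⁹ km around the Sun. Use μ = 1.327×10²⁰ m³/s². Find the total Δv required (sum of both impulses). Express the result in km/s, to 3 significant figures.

r₁ = 1.091×10⁸ km = 1.091×10¹¹ m.
r₂ = 1.209×10⁹ km = 1.209×10¹² m.
Transfer ellipse a_t = (r₁ + r₂)/2 = 6.590×10¹¹ m.
At r₁: circular v_c1 = √(μ/r₁) = 34880 m/s; transfer-perihelion v_p = √[μ(2/r₁ − 1/a_t)] = 47240 m/s.
Δv₁ = v_p − v_c1 = 12360 m/s.
At r₂: circular v_c2 = √(μ/r₂) = 10480 m/s; transfer-aphelion v_a = √[μ(2/r₂ − 1/a_t)] = 4263 m/s.
Δv₂ = v_c2 − v_a = 6214 m/s.
Total Δv = Δv₁ + Δv₂ = 18570 m/s = 18.57 km/s.

Δv_total ≈ 18.6 km/s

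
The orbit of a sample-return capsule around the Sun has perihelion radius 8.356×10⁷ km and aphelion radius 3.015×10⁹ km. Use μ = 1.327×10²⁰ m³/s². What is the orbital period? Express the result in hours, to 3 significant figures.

Semi-major axis a = (r_p + r_a)/2 = (8.3560×10⁷ + 3.0150×10⁹)/2 = 1.5493×10⁹ km = 1.549×10¹² m.
By Kepler's third law T = 2π√(a³/μ) = 2π × 1.674×10⁸ = 1.052×10⁹ s.
= 2.922×10⁵ hours.

T ≈ 292000 hours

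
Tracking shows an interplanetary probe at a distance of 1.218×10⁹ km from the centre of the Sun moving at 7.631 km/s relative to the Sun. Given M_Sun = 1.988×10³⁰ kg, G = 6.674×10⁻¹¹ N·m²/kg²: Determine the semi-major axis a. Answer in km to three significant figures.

μ = GM = 6.674×10⁻¹¹ × 1.988×10³⁰ = 1.327×10²⁰ m³/s².
r = 1.218×10¹² m.
Vis-viva rearranged: 1/a = 2/r − v²/μ = 1.642×10⁻¹² − 4.389×10⁻¹³ = 1.203×10⁻¹² m⁻¹.
a = 8.312×10¹¹ m = 8.3116×10⁸ km.

a ≈ 8.31×10⁸ km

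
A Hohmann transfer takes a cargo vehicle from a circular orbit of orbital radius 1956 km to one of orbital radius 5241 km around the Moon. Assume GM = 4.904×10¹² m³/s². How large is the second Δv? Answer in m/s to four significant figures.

Δv ≈ 254.1 m/s

r₁ = 1956 km = 1.956×10⁶ m.
r₂ = 5241 km = 5.241×10⁶ m.
Transfer ellipse a_t = (r₁ + r₂)/2 = 3.598×10⁶ m.
At r₁: circular v_c1 = √(μ/r₁) = 1583 m/s; transfer-perilune v_p = √[μ(2/r₁ − 1/a_t)] = 1911 m/s.
At r₂: circular v_c2 = √(μ/r₂) = 967.3 m/s; transfer-apolune v_a = √[μ(2/r₂ − 1/a_t)] = 713.2 m/s.
Δv₂ = v_c2 − v_a = 254.1 m/s.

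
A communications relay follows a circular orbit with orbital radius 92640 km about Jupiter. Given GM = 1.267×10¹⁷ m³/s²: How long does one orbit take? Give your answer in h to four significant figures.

r = 92640 km = 9.264×10⁷ m.
Kepler's third law: T = 2π√(r³/μ) = 2π√((9.264×10⁷)³ / 1.267×10¹⁷).
r³/μ = 6.275×10⁶ s², so T = 2π × 2.505×10³ = 1.574×10⁴ s.
Converting: 1.574×10⁴ s ÷ 3600 = 4.372 h.

T ≈ 4.372 h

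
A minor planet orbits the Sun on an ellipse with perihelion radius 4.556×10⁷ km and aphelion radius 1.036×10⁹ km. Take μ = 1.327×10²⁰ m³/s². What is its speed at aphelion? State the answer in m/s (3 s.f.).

v ≈ 3290 m/s

Semi-major axis a = (r_p + r_a)/2 = 5.4078×10⁸ km = 5.408×10¹¹ m.
Vis-viva: v² = μ(2/r − 1/a) = 1.327×10²⁰ × (1.931×10⁻¹² − 1.849×10⁻¹²) = 1.079×10⁷ m²/s².
v = 3285 m/s.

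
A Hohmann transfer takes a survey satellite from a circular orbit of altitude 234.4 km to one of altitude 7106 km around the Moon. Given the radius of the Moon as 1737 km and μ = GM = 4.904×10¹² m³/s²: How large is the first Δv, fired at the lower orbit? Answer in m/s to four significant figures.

Δv ≈ 439.8 m/s

r₁ = 1737 + 234.4 = 1971.4 km = 1.9714×10⁶ m.
r₂ = 1737 + 7106 = 8843.0 km = 8.8430×10⁶ m.
Transfer ellipse a_t = (r₁ + r₂)/2 = 5.407×10⁶ m.
At r₁: circular v_c1 = √(μ/r₁) = 1577 m/s; transfer-perilune v_p = √[μ(2/r₁ − 1/a_t)] = 2017 m/s.
Δv₁ = v_p − v_c1 = 439.8 m/s.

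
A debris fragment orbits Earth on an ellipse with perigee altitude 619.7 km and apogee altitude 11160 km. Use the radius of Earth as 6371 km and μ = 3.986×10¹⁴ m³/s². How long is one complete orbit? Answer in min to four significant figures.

r_p = 6371 + 619.7 = 6990.7 km = 6.9907×10⁶ m.
r_a = 6371 + 11160 = 17531 km = 1.7531×10⁷ m.
Semi-major axis a = (r_p + r_a)/2 = (6990.7 + 17531)/2 = 12261 km = 1.226×10⁷ m.
By Kepler's third law T = 2π√(a³/μ) = 2π × 2.150×10³ = 1.351×10⁴ s.
= 225.2 min.

T ≈ 225.2 min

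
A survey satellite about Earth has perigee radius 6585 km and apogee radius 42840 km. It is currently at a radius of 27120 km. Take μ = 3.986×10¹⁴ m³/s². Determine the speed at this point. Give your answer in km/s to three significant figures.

v ≈ 3.64 km/s

Semi-major axis a = (r_p + r_a)/2 = 24712 km = 2.471×10⁷ m.
Vis-viva: v² = μ(2/r − 1/a) = 3.986×10¹⁴ × (7.375×10⁻⁸ − 4.047×10⁻⁸) = 1.327×10⁷ m²/s².
v = 3642 m/s = 3.642 km/s.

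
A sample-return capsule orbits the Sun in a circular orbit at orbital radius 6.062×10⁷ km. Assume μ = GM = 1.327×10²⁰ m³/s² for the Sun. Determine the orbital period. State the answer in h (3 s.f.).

T ≈ 2260 h

r = 6.062×10⁷ km = 6.062×10¹⁰ m.
Kepler's third law: T = 2π√(r³/μ) = 2π√((6.062×10¹⁰)³ / 1.327×10²⁰).
r³/μ = 1.679×10¹² s², so T = 2π × 1.296×10⁶ = 8.141×10⁶ s.
Converting: 8.141×10⁶ s ÷ 3600 = 2261 h.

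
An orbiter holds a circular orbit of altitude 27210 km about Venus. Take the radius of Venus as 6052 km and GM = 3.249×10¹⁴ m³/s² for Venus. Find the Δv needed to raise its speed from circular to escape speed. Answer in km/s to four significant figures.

r = 6052 + 27210 = 33262 km = 3.3262×10⁷ m.
Circular speed v_c = √(μ/r) = 3125 m/s.
Escape speed v_esc = √(2μ/r) = √2 × v_c = 4420 m/s.
Δv = v_esc − v_c = 1295 m/s = 1.295 km/s.

Δv ≈ 1.295 km/s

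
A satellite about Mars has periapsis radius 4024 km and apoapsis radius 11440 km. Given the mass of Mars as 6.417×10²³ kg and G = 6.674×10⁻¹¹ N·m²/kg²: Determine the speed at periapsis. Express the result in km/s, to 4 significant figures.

μ = GM = 6.674×10⁻¹¹ × 6.417×10²³ = 4.283×10¹³ m³/s².
Semi-major axis a = (r_p + r_a)/2 = 7732.0 km = 7.732×10⁶ m.
Vis-viva: v² = μ(2/r − 1/a) = 4.283×10¹³ × (4.970×10⁻⁷ − 1.293×10⁻⁷) = 1.575×10⁷ m²/s².
v = 3968 m/s = 3.968 km/s.

v ≈ 3.968 km/s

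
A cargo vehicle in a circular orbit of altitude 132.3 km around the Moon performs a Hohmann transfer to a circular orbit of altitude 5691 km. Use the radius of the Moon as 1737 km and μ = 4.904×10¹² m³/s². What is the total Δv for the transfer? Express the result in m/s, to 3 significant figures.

Δv_total ≈ 725 m/s

r₁ = 1737 + 132.3 = 1869.3 km = 1.8693×10⁶ m.
r₂ = 1737 + 5691 = 7428.0 km = 7.4280×10⁶ m.
Transfer ellipse a_t = (r₁ + r₂)/2 = 4.649×10⁶ m.
At r₁: circular v_c1 = √(μ/r₁) = 1620 m/s; transfer-perilune v_p = √[μ(2/r₁ − 1/a_t)] = 2047 m/s.
Δv₁ = v_p − v_c1 = 427.7 m/s.
At r₂: circular v_c2 = √(μ/r₂) = 812.5 m/s; transfer-apolune v_a = √[μ(2/r₂ − 1/a_t)] = 515.2 m/s.
Δv₂ = v_c2 − v_a = 297.3 m/s.
Total Δv = Δv₁ + Δv₂ = 725.0 m/s.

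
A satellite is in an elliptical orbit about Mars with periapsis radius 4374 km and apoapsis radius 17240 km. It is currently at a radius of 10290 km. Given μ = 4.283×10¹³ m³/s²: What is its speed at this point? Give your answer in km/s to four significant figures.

v ≈ 2.088 km/s

Semi-major axis a = (r_p + r_a)/2 = 10807 km = 1.081×10⁷ m.
Vis-viva: v² = μ(2/r − 1/a) = 4.283×10¹³ × (1.944×10⁻⁷ − 9.253×10⁻⁸) = 4.361×10⁶ m²/s².
v = 2088 m/s = 2.088 km/s.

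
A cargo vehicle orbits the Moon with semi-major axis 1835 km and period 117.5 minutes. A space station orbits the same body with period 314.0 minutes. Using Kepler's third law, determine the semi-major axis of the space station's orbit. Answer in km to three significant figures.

Kepler's third law: a³ ∝ T², so a₂ = a₁ (T₂/T₁)^(2/3).
T₂/T₁ = 2.672, (T₂/T₁)^(2/3) = 1.926.
a₂ = 1835 × 1.926 = 3534 km.

a₂ ≈ 3530 km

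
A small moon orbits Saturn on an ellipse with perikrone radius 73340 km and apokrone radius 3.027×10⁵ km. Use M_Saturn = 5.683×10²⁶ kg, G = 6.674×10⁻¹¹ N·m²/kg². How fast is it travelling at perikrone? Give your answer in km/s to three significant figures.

μ = GM = 6.674×10⁻¹¹ × 5.683×10²⁶ = 3.793×10¹⁶ m³/s².
Semi-major axis a = (r_p + r_a)/2 = 1.8802×10⁵ km = 1.880×10⁸ m.
Vis-viva: v² = μ(2/r − 1/a) = 3.793×10¹⁶ × (2.727×10⁻⁸ − 5.319×10⁻⁹) = 8.326×10⁸ m²/s².
v = 28850 m/s = 28.85 km/s.

v ≈ 28.9 km/s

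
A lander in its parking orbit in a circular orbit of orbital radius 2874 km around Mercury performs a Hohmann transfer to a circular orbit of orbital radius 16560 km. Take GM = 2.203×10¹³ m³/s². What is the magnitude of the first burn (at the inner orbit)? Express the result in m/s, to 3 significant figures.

r₁ = 2874 km = 2.874×10⁶ m.
r₂ = 16560 km = 1.656×10⁷ m.
Transfer ellipse a_t = (r₁ + r₂)/2 = 9.717×10⁶ m.
At r₁: circular v_c1 = √(μ/r₁) = 2769 m/s; transfer-periherm v_p = √[μ(2/r₁ − 1/a_t)] = 3614 m/s.
Δv₁ = v_p − v_c1 = 845.7 m/s.

Δv ≈ 846 m/s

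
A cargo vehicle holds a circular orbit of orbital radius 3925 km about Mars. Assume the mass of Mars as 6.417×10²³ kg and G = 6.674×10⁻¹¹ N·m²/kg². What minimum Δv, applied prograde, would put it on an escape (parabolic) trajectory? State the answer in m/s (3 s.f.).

Δv ≈ 1370 m/s

μ = GM = 6.674×10⁻¹¹ × 6.417×10²³ = 4.283×10¹³ m³/s².
r = 3925 km = 3.925×10⁶ m.
Circular speed v_c = √(μ/r) = 3303 m/s.
Escape speed v_esc = √(2μ/r) = √2 × v_c = 4671 m/s.
Δv = v_esc − v_c = 1368 m/s.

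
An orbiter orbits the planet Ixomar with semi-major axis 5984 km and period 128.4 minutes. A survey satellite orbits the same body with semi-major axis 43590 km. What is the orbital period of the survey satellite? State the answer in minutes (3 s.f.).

T₂ ≈ 2520 minutes

Kepler's third law: T² ∝ a³, so T₂ = T₁ (a₂/a₁)^(3/2).
a₂/a₁ = 7.284, (a₂/a₁)^(3/2) = 19.66.
T₂ = 128.4 × 19.66 = 2524 minutes.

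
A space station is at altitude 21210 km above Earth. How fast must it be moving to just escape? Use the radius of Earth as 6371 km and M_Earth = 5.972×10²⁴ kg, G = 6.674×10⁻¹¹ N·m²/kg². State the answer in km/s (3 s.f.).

μ = GM = 6.674×10⁻¹¹ × 5.972×10²⁴ = 3.986×10¹⁴ m³/s².
r = 6371 + 21210 = 27581 km = 2.7581×10⁷ m.
Escape speed v_esc = √(2μ/r) = √(2 × 3.986×10¹⁴ / 2.758×10⁷) = √(2.890×10⁷) = 5376 m/s.
= 5.376 km/s.

v_esc ≈ 5.38 km/s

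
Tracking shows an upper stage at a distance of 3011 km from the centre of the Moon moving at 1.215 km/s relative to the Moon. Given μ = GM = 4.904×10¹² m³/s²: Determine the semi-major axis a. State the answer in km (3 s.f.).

a ≈ 2750 km

r = 3.011×10⁶ m.
Vis-viva rearranged: 1/a = 2/r − v²/μ = 6.642×10⁻⁷ − 3.010×10⁻⁷ = 3.632×10⁻⁷ m⁻¹.
a = 2.753×10⁶ m = 2753.3 km.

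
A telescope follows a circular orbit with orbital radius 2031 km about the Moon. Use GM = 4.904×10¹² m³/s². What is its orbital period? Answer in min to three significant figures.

r = 2031 km = 2.031×10⁶ m.
Kepler's third law: T = 2π√(r³/μ) = 2π√((2.031×10⁶)³ / 4.904×10¹²).
r³/μ = 1.708×10⁶ s², so T = 2π × 1.307×10³ = 8.212×10³ s.
Converting: 8.212×10³ s ÷ 60.00 = 136.9 min.

T ≈ 137 min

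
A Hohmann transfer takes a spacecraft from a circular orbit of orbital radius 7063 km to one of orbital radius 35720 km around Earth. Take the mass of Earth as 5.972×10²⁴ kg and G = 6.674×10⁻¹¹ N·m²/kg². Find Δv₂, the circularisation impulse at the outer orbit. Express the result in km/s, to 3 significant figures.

Δv ≈ 1.42 km/s

μ = GM = 6.674×10⁻¹¹ × 5.972×10²⁴ = 3.986×10¹⁴ m³/s².
r₁ = 7063 km = 7.063×10⁶ m.
r₂ = 35720 km = 3.572×10⁷ m.
Transfer ellipse a_t = (r₁ + r₂)/2 = 2.139×10⁷ m.
At r₁: circular v_c1 = √(μ/r₁) = 7512 m/s; transfer-perigee v_p = √[μ(2/r₁ − 1/a_t)] = 9707 m/s.
At r₂: circular v_c2 = √(μ/r₂) = 3340 m/s; transfer-apogee v_a = √[μ(2/r₂ − 1/a_t)] = 1919 m/s.
Δv₂ = v_c2 − v_a = 1421 m/s.
= 1.421 km/s.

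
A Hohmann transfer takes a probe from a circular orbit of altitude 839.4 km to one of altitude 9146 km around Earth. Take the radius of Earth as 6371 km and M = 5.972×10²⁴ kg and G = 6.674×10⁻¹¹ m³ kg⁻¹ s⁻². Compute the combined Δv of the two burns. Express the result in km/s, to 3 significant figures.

μ = GM = 6.674×10⁻¹¹ × 5.972×10²⁴ = 3.986×10¹⁴ m³/s².
r₁ = 6371 + 839.4 = 7210.4 km = 7.2104×10⁶ m.
r₂ = 6371 + 9146 = 15517 km = 1.5517×10⁷ m.
Transfer ellipse a_t = (r₁ + r₂)/2 = 1.136×10⁷ m.
At r₁: circular v_c1 = √(μ/r₁) = 7435 m/s; transfer-perigee v_p = √[μ(2/r₁ − 1/a_t)] = 8688 m/s.
Δv₁ = v_p − v_c1 = 1253 m/s.
At r₂: circular v_c2 = √(μ/r₂) = 5068 m/s; transfer-apogee v_a = √[μ(2/r₂ − 1/a_t)] = 4037 m/s.
Δv₂ = v_c2 − v_a = 1031 m/s.
Total Δv = Δv₁ + Δv₂ = 2284 m/s = 2.284 km/s.

Δv_total ≈ 2.28 km/s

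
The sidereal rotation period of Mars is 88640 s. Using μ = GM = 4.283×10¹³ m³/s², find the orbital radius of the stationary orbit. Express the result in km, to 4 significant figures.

r_sync ≈ 20430 km

A synchronous orbit has period T, so by Kepler's third law a = (μT²/4π²)^(1/3).
μT²/4π² = 4.283×10¹³ × (8.864×10⁴)² / 39.48 = 8.524×10²¹ m³.
a = 2.043×10⁷ m = 20428 km.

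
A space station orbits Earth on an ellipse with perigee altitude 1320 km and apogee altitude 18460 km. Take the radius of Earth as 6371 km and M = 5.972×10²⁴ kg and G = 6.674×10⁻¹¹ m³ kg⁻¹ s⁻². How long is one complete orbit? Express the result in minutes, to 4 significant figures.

μ = GM = 6.674×10⁻¹¹ × 5.972×10²⁴ = 3.986×10¹⁴ m³/s².
r_p = 6371 + 1320 = 7691.0 km = 7.6910×10⁶ m.
r_a = 6371 + 18460 = 24831 km = 2.4831×10⁷ m.
Semi-major axis a = (r_p + r_a)/2 = (7691.0 + 24831)/2 = 16261 km = 1.626×10⁷ m.
By Kepler's third law T = 2π√(a³/μ) = 2π × 3.284×10³ = 2.064×10⁴ s.
= 344.0 minutes.

T ≈ 344.0 minutes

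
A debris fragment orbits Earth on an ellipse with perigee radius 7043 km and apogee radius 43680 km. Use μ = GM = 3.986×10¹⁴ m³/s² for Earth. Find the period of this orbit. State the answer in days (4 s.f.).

T ≈ 0.4652 days

Semi-major axis a = (r_p + r_a)/2 = (7043.0 + 43680)/2 = 25362 km = 2.536×10⁷ m.
By Kepler's third law T = 2π√(a³/μ) = 2π × 6.397×10³ = 4.020×10⁴ s.
= 0.4652 days.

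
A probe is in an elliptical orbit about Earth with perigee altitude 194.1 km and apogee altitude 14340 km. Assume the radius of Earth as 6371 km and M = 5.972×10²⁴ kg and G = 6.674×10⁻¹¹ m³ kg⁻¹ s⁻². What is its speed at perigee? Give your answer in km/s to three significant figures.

μ = GM = 6.674×10⁻¹¹ × 5.972×10²⁴ = 3.986×10¹⁴ m³/s².
r_p = 6371 + 194.1 = 6565.1 km = 6.5651×10⁶ m.
r_a = 6371 + 14340 = 20711 km = 2.0711×10⁷ m.
Semi-major axis a = (r_p + r_a)/2 = 13638 km = 1.364×10⁷ m.
Vis-viva: v² = μ(2/r − 1/a) = 3.986×10¹⁴ × (3.046×10⁻⁷ − 7.332×10⁻⁸) = 9.220×10⁷ m²/s².
v = 9602 m/s = 9.602 km/s.

v ≈ 9.60 km/s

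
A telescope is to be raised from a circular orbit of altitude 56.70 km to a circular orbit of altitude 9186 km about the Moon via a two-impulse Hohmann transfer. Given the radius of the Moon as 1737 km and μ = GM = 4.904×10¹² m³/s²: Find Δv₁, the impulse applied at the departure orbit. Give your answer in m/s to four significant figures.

r₁ = 1737 + 56.70 = 1793.7 km = 1.7937×10⁶ m.
r₂ = 1737 + 9186 = 10923 km = 1.0923×10⁷ m.
Transfer ellipse a_t = (r₁ + r₂)/2 = 6.358×10⁶ m.
At r₁: circular v_c1 = √(μ/r₁) = 1653 m/s; transfer-perilune v_p = √[μ(2/r₁ − 1/a_t)] = 2167 m/s.
Δv₁ = v_p − v_c1 = 513.7 m/s.

Δv ≈ 513.7 m/s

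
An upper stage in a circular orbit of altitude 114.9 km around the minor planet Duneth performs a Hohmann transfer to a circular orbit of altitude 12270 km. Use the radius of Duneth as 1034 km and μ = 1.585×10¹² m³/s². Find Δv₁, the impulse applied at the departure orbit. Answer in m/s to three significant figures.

Δv ≈ 419 m/s

r₁ = 1034 + 114.9 = 1148.9 km = 1.1489×10⁶ m.
r₂ = 1034 + 12270 = 13304 km = 1.3304×10⁷ m.
Transfer ellipse a_t = (r₁ + r₂)/2 = 7.226×10⁶ m.
At r₁: circular v_c1 = √(μ/r₁) = 1175 m/s; transfer-periapsis v_p = √[μ(2/r₁ − 1/a_t)] = 1594 m/s.
Δv₁ = v_p − v_c1 = 419.1 m/s.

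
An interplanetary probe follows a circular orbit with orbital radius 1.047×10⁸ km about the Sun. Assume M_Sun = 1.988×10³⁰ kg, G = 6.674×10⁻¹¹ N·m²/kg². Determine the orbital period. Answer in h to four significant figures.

T ≈ 5133 h

μ = GM = 6.674×10⁻¹¹ × 1.988×10³⁰ = 1.327×10²⁰ m³/s².
r = 1.047×10⁸ km = 1.047×10¹¹ m.
Kepler's third law: T = 2π√(r³/μ) = 2π√((1.047×10¹¹)³ / 1.327×10²⁰).
r³/μ = 8.650×10¹² s², so T = 2π × 2.941×10⁶ = 1.848×10⁷ s.
Converting: 1.848×10⁷ s ÷ 3600 = 5133 h.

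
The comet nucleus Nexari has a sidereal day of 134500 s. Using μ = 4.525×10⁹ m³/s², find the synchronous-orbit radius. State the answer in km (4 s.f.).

r_sync ≈ 1275 km

A synchronous orbit has period T, so by Kepler's third law a = (μT²/4π²)^(1/3).
μT²/4π² = 4.525×10⁹ × (1.345×10⁵)² / 39.48 = 2.073×10¹⁸ m³.
a = 1.275×10⁶ m = 1275.2 km.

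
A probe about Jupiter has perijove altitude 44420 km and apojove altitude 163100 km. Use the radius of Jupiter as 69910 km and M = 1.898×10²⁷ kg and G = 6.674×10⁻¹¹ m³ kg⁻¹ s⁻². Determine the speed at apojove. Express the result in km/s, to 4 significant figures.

v ≈ 18.92 km/s

μ = GM = 6.674×10⁻¹¹ × 1.898×10²⁷ = 1.267×10¹⁷ m³/s².
r_p = 69910 + 44420 = 114330 km = 1.1433×10⁸ m.
r_a = 69910 + 163100 = 233010 km = 2.3301×10⁸ m.
Semi-major axis a = (r_p + r_a)/2 = 1.7367×10⁵ km = 1.737×10⁸ m.
Vis-viva: v² = μ(2/r − 1/a) = 1.267×10¹⁷ × (8.583×10⁻⁹ − 5.758×10⁻⁹) = 3.579×10⁸ m²/s².
v = 18920 m/s = 18.92 km/s.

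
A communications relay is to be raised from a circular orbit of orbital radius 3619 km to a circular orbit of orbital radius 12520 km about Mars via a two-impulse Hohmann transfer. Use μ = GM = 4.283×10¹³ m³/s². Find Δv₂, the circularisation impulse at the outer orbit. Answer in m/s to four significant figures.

Δv ≈ 610.9 m/s

r₁ = 3619 km = 3.619×10⁶ m.
r₂ = 12520 km = 1.252×10⁷ m.
Transfer ellipse a_t = (r₁ + r₂)/2 = 8.070×10⁶ m.
At r₁: circular v_c1 = √(μ/r₁) = 3440 m/s; transfer-periapsis v_p = √[μ(2/r₁ − 1/a_t)] = 4285 m/s.
At r₂: circular v_c2 = √(μ/r₂) = 1850 m/s; transfer-apoapsis v_a = √[μ(2/r₂ − 1/a_t)] = 1239 m/s.
Δv₂ = v_c2 − v_a = 610.9 m/s.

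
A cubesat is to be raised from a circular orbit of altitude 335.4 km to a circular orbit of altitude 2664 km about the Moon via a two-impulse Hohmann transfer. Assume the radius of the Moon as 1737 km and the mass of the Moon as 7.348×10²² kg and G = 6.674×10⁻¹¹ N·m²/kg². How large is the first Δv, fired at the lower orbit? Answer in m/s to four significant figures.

μ = GM = 6.674×10⁻¹¹ × 7.348×10²² = 4.904×10¹² m³/s².
r₁ = 1737 + 335.4 = 2072.4 km = 2.0724×10⁶ m.
r₂ = 1737 + 2664 = 4401.0 km = 4.4010×10⁶ m.
Transfer ellipse a_t = (r₁ + r₂)/2 = 3.237×10⁶ m.
At r₁: circular v_c1 = √(μ/r₁) = 1538 m/s; transfer-perilune v_p = √[μ(2/r₁ − 1/a_t)] = 1794 m/s.
Δv₁ = v_p − v_c1 = 255.5 m/s.

Δv ≈ 255.5 m/s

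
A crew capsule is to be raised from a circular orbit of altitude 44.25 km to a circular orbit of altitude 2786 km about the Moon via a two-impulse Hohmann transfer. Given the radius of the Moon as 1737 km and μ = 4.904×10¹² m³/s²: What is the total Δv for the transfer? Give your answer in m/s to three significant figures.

r₁ = 1737 + 44.25 = 1781.2 km = 1.7812×10⁶ m.
r₂ = 1737 + 2786 = 4523.0 km = 4.5230×10⁶ m.
Transfer ellipse a_t = (r₁ + r₂)/2 = 3.152×10⁶ m.
At r₁: circular v_c1 = √(μ/r₁) = 1659 m/s; transfer-perilune v_p = √[μ(2/r₁ − 1/a_t)] = 1988 m/s.
Δv₁ = v_p − v_c1 = 328.3 m/s.
At r₂: circular v_c2 = √(μ/r₂) = 1041 m/s; transfer-apolune v_a = √[μ(2/r₂ − 1/a_t)] = 782.7 m/s.
Δv₂ = v_c2 − v_a = 258.5 m/s.
Total Δv = Δv₁ + Δv₂ = 586.8 m/s.

Δv_total ≈ 587 m/s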